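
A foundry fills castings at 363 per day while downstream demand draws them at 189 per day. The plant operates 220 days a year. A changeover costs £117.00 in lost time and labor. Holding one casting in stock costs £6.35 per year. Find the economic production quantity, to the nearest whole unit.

Q* ≈ 1,788 castings

Annual demand D = 189 × 220 = 41,580.
Production build-up factor (1 − d/p) = 1 − 189/363 = 0.4793.
Q* = √(2DS / (H(1 − d/p))) = √(2 × 41,580 × 117 / (6.35 × 0.4793)).
= √(9,729,720 / 3.0438) ≈ 1787.895.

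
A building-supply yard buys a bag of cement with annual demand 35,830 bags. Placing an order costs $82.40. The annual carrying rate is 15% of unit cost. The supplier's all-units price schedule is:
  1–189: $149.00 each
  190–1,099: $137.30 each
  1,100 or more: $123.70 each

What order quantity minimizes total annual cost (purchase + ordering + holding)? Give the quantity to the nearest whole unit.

Holding cost per unit per year at price C is H = 0.15·C.
Candidates are each tier's EOQ (if it falls in that tier) and each price-break quantity.
Tier 1 ($149.00): EOQ = 514.0 exceeds tier's upper bound 189, so this tier is dominated.
EOQ at $137.30 = 535.5 (feasible in tier 2): TC = 35,830×$137.30 + (35,830/535.5)×82.4 + (535.5/2)×0.15×$137.30 = $4,930,486.65.
EOQ at $123.70 = 564.1 < 1100, so use break Q=1100: TC = 35,830×$123.70 + (35,830/1100.0)×82.4 + (1100.0/2)×0.15×$123.70 = $4,445,060.24.
Lowest total cost is $4,445,060.24 at Q = 1100.0.

Q* ≈ 1,100 bags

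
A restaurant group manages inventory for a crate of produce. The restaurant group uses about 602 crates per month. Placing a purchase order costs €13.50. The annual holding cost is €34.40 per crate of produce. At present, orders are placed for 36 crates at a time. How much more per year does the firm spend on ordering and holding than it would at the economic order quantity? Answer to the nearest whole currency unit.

Annual demand D = 602 × 12 = 7,224.
EOQ = √(2DS/H) = √(2 × 7,224 × 13.5 / 34.4) ≈ 75.30.
Cost at Q* = (D/Q*)S + (Q*/2)H = √(2DSH) ≈ €2,590.30.
Cost at Q = 36: (7,224/36)×13.5 + (36/2)×34.4 = €2,709.00 + €619.20 = €3,328.20.
Excess = €3,328.20 − €2,590.30 = €737.90.

Extra cost ≈ €738 per year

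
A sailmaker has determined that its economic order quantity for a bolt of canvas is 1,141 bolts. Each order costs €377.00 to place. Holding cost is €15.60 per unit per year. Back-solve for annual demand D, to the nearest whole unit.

D ≈ 26,935 bolts per year

Invert the EOQ relation Q*² = 2DS/H.
From Q* = √(2DS/H): D = Q*²H / (2S) = 1,141² × 15.6 / (2 × 377) = 26935.469.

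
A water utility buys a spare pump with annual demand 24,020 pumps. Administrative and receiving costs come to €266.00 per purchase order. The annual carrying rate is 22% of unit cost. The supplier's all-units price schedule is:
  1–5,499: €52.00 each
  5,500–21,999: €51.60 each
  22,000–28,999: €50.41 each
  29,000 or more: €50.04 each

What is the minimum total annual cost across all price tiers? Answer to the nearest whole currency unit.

TC* ≈ €1,261,131

Holding cost per unit per year at price C is H = 0.22·C.
Evaluate total cost at each tier's feasible EOQ or, if the EOQ is below the tier, at the tier's minimum quantity.
EOQ at €52.00 = 1056.9 (feasible in tier 1): TC = 24,020×€52.00 + (24,020/1056.9)×266 + (1056.9/2)×0.22×€52.00 = €1,261,130.81.
EOQ at €51.60 = 1061.0 < 5500, so use break Q=5500: TC = 24,020×€51.60 + (24,020/5500.0)×266 + (5500.0/2)×0.22×€51.60 = €1,271,811.69.
EOQ at €50.41 = 1073.4 < 22000, so use break Q=22000: TC = 24,020×€50.41 + (24,020/22000.0)×266 + (22000.0/2)×0.22×€50.41 = €1,333,130.82.
EOQ at €50.04 = 1077.4 < 29000, so use break Q=29000: TC = 24,020×€50.04 + (24,020/29000.0)×266 + (29000.0/2)×0.22×€50.04 = €1,361,808.72.
Lowest total cost among the candidates is at Q = 1056.9.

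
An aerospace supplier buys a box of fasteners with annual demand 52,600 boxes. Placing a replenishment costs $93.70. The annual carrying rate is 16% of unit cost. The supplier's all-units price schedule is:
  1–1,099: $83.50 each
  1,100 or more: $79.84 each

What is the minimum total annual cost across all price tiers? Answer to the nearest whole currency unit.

Holding cost per unit per year at price C is H = 0.16·C.
Evaluate total cost at each tier's feasible EOQ or, if the EOQ is below the tier, at the tier's minimum quantity.
EOQ at $83.50 = 859.0 (feasible in tier 1): TC = 52,600×$83.50 + (52,600/859.0)×93.7 + (859.0/2)×0.16×$83.50 = $4,403,575.75.
EOQ at $79.84 = 878.4 < 1100, so use break Q=1100: TC = 52,600×$79.84 + (52,600/1100.0)×93.7 + (1100.0/2)×0.16×$79.84 = $4,211,090.48.
Lowest total cost among the candidates is at Q = 1100.0.

TC* ≈ $4,211,090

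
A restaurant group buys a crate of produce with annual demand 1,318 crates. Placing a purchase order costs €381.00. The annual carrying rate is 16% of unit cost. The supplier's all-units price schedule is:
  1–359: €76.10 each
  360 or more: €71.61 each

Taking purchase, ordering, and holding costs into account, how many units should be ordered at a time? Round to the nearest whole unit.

Holding cost per unit per year at price C is H = 0.16·C.
Candidates are each tier's EOQ (if it falls in that tier) and each price-break quantity.
EOQ at €76.10 = 287.2 (feasible in tier 1): TC = 1,318×€76.10 + (1,318/287.2)×381 + (287.2/2)×0.16×€76.10 = €103,796.73.
EOQ at €71.61 = 296.1 < 360, so use break Q=360: TC = 1,318×€71.61 + (1,318/360.0)×381 + (360.0/2)×0.16×€71.61 = €97,839.23.
Lowest total cost is €97,839.23 at Q = 360.0.

Q* ≈ 360 crates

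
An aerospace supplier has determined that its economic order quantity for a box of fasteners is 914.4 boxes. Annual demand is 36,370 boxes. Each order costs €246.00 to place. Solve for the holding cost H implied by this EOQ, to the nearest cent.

H ≈ €21.40

Squaring Q* = √(2DS/H) gives Q*² = 2DS/H.
From Q* = √(2DS/H): H = 2DS / Q*² = 2 × 36,370 × 246 / 914.4² = 21.4011.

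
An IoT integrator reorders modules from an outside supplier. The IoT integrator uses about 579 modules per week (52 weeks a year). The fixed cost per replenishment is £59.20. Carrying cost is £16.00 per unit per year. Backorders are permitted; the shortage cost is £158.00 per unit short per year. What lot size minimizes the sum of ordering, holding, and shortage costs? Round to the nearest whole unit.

Q* ≈ 495 modules

Annual demand D = 579 × 52 = 30,108.
With planned backorders, Q* = √(2DS/H) · √((H+B)/B).
√(2DS/H) = √(2 × 30,108 × 59.2 / 16) = 472.016.
√((H+B)/B) = √((16+158)/158) = 1.0494.
Q* ≈ 495.339.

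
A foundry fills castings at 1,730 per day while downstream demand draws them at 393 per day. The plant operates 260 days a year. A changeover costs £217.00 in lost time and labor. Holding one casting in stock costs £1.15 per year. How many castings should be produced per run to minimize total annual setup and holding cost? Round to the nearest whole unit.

Annual demand D = 393 × 260 = 102,180.
Production build-up factor (1 − d/p) = 1 − 393/1,730 = 0.7728.
Q* = √(2DS / (H(1 − d/p))) = √(2 × 102,180 × 217 / (1.15 × 0.7728)).
= √(44,346,120 / 0.8888) ≈ 7063.765.

Q* ≈ 7,064 castings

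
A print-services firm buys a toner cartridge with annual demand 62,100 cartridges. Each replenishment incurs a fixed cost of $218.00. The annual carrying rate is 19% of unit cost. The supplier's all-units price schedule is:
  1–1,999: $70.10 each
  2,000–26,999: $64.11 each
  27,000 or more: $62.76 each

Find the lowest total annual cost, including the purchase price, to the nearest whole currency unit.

TC* ≈ $4,000,181

Holding cost per unit per year at price C is H = 0.19·C.
Candidates are each tier's EOQ (if it falls in that tier) and each price-break quantity.
EOQ at $70.10 = 1425.8 (feasible in tier 1): TC = 62,100×$70.10 + (62,100/1425.8)×218 + (1425.8/2)×0.19×$70.10 = $4,372,200.00.
EOQ at $64.11 = 1490.9 < 2000, so use break Q=2000: TC = 62,100×$64.11 + (62,100/2000.0)×218 + (2000.0/2)×0.19×$64.11 = $4,000,180.80.
EOQ at $62.76 = 1506.9 < 27000, so use break Q=27000: TC = 62,100×$62.76 + (62,100/27000.0)×218 + (27000.0/2)×0.19×$62.76 = $4,058,876.80.
Lowest total cost among the candidates is at Q = 2000.0.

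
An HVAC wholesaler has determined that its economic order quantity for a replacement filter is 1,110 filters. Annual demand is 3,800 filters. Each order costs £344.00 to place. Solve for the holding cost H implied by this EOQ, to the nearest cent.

H ≈ £2.12

Invert the EOQ relation Q*² = 2DS/H.
From Q* = √(2DS/H): H = 2DS / Q*² = 2 × 3,800 × 344 / 1,110² = 2.1219.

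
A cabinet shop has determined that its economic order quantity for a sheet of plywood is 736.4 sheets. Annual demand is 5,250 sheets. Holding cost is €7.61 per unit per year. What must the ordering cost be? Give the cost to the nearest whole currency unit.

S ≈ €393

Invert the EOQ relation Q*² = 2DS/H.
From Q* = √(2DS/H): S = Q*²H / (2D) = 736.4² × 7.61 / (2 × 5,250) = 393.0275.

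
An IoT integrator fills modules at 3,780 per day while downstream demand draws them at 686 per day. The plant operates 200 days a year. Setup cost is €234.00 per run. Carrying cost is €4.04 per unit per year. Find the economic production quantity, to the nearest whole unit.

Q* ≈ 4,407 modules

Annual demand D = 686 × 200 = 137,200.
Production build-up factor (1 − d/p) = 1 − 686/3,780 = 0.8185.
Q* = √(2DS / (H(1 − d/p))) = √(2 × 137,200 × 234 / (4.04 × 0.8185)).
= √(64,209,600 / 3.3068) ≈ 4406.513.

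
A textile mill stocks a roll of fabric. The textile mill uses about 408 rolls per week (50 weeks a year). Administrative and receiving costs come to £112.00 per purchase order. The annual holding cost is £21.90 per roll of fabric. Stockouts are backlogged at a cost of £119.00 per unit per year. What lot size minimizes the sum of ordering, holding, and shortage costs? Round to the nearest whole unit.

Q* ≈ 497 rolls

Annual demand D = 408 × 50 = 20,400.
With planned backorders, Q* = √(2DS/H) · √((H+B)/B).
√(2DS/H) = √(2 × 20,400 × 112 / 21.9) = 456.790.
√((H+B)/B) = √((21.9+119)/119) = 1.0881.
Q* ≈ 497.049.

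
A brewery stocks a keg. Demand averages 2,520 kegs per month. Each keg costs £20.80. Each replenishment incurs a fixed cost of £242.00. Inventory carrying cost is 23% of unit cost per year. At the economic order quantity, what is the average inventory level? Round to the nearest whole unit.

Average inventory ≈ 875 kegs

Annual demand D = 2,520 × 12 = 30,240.
Holding cost H = 0.23 × £20.80 = £4.7840 per unit per year.
The optimal lot size = √(2DS/H) = √(2 × 30,240 × 242 / 4.784) ≈ 1749.11.
Average inventory = Q*/2 ≈ 1749.11 / 2 = 874.557.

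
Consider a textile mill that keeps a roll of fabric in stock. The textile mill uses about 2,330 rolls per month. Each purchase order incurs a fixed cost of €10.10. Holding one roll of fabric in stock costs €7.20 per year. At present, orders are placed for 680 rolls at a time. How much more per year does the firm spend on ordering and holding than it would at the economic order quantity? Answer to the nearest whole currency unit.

Extra cost ≈ €847 per year

Annual demand D = 2,330 × 12 = 27,960.
EOQ = √(2DS/H) = √(2 × 27,960 × 10.1 / 7.2) ≈ 280.08.
Cost at Q* = (D/Q*)S + (Q*/2)H = √(2DSH) ≈ €2,016.56.
Cost at Q = 680: (27,960/680)×10.1 + (680/2)×7.2 = €415.29 + €2,448.00 = €2,863.29.
Excess = €2,863.29 − €2,016.56 = €846.73.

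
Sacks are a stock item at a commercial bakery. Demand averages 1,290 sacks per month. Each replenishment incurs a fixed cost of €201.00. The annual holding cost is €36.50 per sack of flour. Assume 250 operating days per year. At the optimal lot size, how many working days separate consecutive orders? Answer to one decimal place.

T ≈ 6.7 days

Annual demand D = 1,290 × 12 = 15,480.
Q* = √(2DS/H) = √(2 × 15,480 × 201 / 36.5) ≈ 412.91.
Cycle time = Q*/D × 250 = 412.91 / 15,480 × 250 ≈ 6.668 days.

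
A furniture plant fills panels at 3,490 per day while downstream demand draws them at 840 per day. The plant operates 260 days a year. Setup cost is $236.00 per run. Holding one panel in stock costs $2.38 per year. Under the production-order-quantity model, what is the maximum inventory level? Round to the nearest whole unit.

I_max ≈ 5,735 panels

Annual demand D = 840 × 260 = 218,400.
Production build-up factor (1 − d/p) = 1 − 840/3,490 = 0.7593.
Q* = √(2DS / (H(1 − d/p))) = √(2 × 218,400 × 236 / (2.38 × 0.7593)).
= √(103,084,800 / 1.8072) ≈ 7552.637.
Maximum inventory = Q*(1 − d/p) = 7552.637 × 0.7593 ≈ 5734.810.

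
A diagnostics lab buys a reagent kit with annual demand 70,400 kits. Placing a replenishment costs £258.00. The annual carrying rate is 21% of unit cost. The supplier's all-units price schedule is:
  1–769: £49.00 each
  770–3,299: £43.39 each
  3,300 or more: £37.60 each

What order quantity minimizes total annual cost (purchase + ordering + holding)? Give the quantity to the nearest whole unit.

Holding cost per unit per year at price C is H = 0.21·C.
Evaluate total cost at each tier's feasible EOQ or, if the EOQ is below the tier, at the tier's minimum quantity.
Tier 1 (£49.00): EOQ = 1878.9 exceeds tier's upper bound 769, so this tier is dominated.
EOQ at £43.39 = 1996.7 (feasible in tier 2): TC = 70,400×£43.39 + (70,400/1996.7)×258 + (1996.7/2)×0.21×£43.39 = £3,072,849.47.
EOQ at £37.60 = 2144.9 < 3300, so use break Q=3300: TC = 70,400×£37.60 + (70,400/3300.0)×258 + (3300.0/2)×0.21×£37.60 = £2,665,572.40.
Lowest total cost is £2,665,572.40 at Q = 3300.0.

Q* ≈ 3,300 kits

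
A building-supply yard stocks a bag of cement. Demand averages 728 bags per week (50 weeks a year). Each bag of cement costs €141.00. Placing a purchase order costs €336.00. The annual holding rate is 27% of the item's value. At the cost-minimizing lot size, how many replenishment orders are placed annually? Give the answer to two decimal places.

N ≈ 45.41 orders per year

Annual demand D = 728 × 50 = 36,400.
Holding cost H = 0.27 × €141.00 = €38.0700 per unit per year.
EOQ = √(2DS/H) = √(2 × 36,400 × 336 / 38.07) ≈ 801.57.
Orders per year = D / Q* = 36,400 / 801.57 ≈ 45.411.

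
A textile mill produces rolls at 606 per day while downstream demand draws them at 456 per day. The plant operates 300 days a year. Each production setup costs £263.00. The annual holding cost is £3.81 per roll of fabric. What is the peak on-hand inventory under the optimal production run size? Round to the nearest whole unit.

I_max ≈ 2,162 rolls

Annual demand D = 456 × 300 = 136,800.
Production build-up factor (1 − d/p) = 1 − 456/606 = 0.2475.
Q* = √(2DS / (H(1 − d/p))) = √(2 × 136,800 × 263 / (3.81 × 0.2475)).
= √(71,956,800 / 0.9431) ≈ 8735.024.
Maximum inventory = Q*(1 − d/p) = 8735.024 × 0.2475 ≈ 2162.135.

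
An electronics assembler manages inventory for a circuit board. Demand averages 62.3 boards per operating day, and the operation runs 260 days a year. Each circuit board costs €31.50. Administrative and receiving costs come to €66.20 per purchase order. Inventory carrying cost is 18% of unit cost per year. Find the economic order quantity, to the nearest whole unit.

Q* ≈ 615 boards

Annual demand D = 62.3 × 260 = 16,198.
Holding cost H = 0.18 × €31.50 = €5.6700 per unit per year.
EOQ = √(2DS / H) = √(2 × 16,198 × 66.2 / 5.67).
= √(2,144,615.2 / 5.67) = √378,239.0123 ≈ 615.011.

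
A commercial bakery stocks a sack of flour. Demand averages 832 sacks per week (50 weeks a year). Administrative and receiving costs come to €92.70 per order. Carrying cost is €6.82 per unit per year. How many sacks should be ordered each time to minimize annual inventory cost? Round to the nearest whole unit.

Q* ≈ 1,063 sacks

Annual demand D = 832 × 50 = 41,600.
EOQ = √(2DS / H) = √(2 × 41,600 × 92.7 / 6.82).
= √(7,712,640 / 6.82) = √1,130,885.6305 ≈ 1063.431.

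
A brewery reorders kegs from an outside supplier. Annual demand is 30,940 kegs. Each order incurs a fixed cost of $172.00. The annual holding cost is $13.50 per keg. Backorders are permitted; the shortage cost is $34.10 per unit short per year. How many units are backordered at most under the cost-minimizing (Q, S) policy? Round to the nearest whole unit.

S* ≈ 298 kegs

With planned backorders, Q* = √(2DS/H) · √((H+B)/B).
√(2DS/H) = √(2 × 30,940 × 172 / 13.5) = 887.917.
√((H+B)/B) = √((13.5+34.1)/34.1) = 1.1815.
Q* ≈ 1049.056.
S* = Q* · H/(H+B) = 1049.056 × 13.5/47.6 ≈ 297.526.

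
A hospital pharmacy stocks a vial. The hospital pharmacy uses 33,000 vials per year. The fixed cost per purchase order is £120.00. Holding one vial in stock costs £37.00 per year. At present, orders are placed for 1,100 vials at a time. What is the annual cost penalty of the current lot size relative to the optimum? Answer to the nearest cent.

EOQ = √(2DS/H) = √(2 × 33,000 × 120 / 37) ≈ 462.66.
Cost at Q* = (D/Q*)S + (Q*/2)H = √(2DSH) ≈ £17,118.41.
Cost at Q = 1,100: (33,000/1,100)×120 + (1,100/2)×37 = £3,600.00 + £20,350.00 = £23,950.00.
Excess = £23,950.00 − £17,118.41 = £6,831.59.

Extra cost ≈ £6,831.59 per year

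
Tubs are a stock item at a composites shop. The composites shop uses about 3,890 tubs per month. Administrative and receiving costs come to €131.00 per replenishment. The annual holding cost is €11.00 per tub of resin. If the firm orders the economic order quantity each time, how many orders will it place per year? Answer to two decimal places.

N ≈ 44.27 orders per year

Annual demand D = 3,890 × 12 = 46,680.
The optimal lot size = √(2DS/H) = √(2 × 46,680 × 131 / 11) ≈ 1054.43.
Orders per year = D / Q* = 46,680 / 1054.43 ≈ 44.270.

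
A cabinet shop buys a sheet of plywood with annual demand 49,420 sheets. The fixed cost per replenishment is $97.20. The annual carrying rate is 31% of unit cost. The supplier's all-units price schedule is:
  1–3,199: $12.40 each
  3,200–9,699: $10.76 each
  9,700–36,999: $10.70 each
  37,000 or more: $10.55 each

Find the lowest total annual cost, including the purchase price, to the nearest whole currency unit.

TC* ≈ $538,597

Holding cost per unit per year at price C is H = 0.31·C.
Evaluate total cost at each tier's feasible EOQ or, if the EOQ is below the tier, at the tier's minimum quantity.
EOQ at $12.40 = 1580.9 (feasible in tier 1): TC = 49,420×$12.40 + (49,420/1580.9)×97.2 + (1580.9/2)×0.31×$12.40 = $618,885.03.
EOQ at $10.76 = 1697.1 < 3200, so use break Q=3200: TC = 49,420×$10.76 + (49,420/3200.0)×97.2 + (3200.0/2)×0.31×$10.76 = $538,597.29.
EOQ at $10.70 = 1701.9 < 9700, so use break Q=9700: TC = 49,420×$10.70 + (49,420/9700.0)×97.2 + (9700.0/2)×0.31×$10.70 = $545,376.67.
EOQ at $10.55 = 1713.9 < 37000, so use break Q=37000: TC = 49,420×$10.55 + (49,420/37000.0)×97.2 + (37000.0/2)×0.31×$10.55 = $582,015.08.
Lowest total cost among the candidates is at Q = 3200.0.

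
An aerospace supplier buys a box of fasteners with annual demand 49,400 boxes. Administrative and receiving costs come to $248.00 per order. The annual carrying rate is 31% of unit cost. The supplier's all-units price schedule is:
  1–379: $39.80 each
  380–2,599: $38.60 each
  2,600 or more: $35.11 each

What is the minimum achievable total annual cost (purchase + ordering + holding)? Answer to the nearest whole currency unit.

Holding cost per unit per year at price C is H = 0.31·C.
Evaluate total cost at each tier's feasible EOQ or, if the EOQ is below the tier, at the tier's minimum quantity.
Tier 1 ($39.80): EOQ = 1409.2 exceeds tier's upper bound 379, so this tier is dominated.
EOQ at $38.60 = 1431.0 (feasible in tier 2): TC = 49,400×$38.60 + (49,400/1431.0)×248 + (1431.0/2)×0.31×$38.60 = $1,923,962.96.
EOQ at $35.11 = 1500.4 < 2600, so use break Q=2600: TC = 49,400×$35.11 + (49,400/2600.0)×248 + (2600.0/2)×0.31×$35.11 = $1,753,295.33.
Lowest total cost among the candidates is at Q = 2600.0.

TC* ≈ $1,753,295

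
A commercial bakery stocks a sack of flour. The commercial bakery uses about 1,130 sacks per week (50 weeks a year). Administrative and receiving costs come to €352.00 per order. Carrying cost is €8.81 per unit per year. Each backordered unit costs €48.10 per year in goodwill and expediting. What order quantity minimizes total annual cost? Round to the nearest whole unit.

Q* ≈ 2,311 sacks

Annual demand D = 1,130 × 50 = 56,500.
With planned backorders, Q* = √(2DS/H) · √((H+B)/B).
√(2DS/H) = √(2 × 56,500 × 352 / 8.81) = 2124.822.
√((H+B)/B) = √((8.81+48.1)/48.1) = 1.0877.
Q* ≈ 2311.236.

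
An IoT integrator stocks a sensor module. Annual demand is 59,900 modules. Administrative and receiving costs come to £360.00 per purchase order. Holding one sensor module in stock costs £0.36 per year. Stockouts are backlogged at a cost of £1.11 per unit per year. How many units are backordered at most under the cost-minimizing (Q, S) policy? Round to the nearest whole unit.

With planned backorders, Q* = √(2DS/H) · √((H+B)/B).
√(2DS/H) = √(2 × 59,900 × 360 / 0.36) = 10945.319.
√((H+B)/B) = √((0.36+1.11)/1.11) = 1.1508.
Q* ≈ 12595.795.
S* = Q* · H/(H+B) = 12595.795 × 0.36/1.47 ≈ 3084.685.

S* ≈ 3,085 modules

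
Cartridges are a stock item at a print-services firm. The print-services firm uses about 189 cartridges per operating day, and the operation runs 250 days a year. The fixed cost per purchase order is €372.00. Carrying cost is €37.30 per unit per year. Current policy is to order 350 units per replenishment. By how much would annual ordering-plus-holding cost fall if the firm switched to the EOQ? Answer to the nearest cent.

Extra cost ≈ €20,536.39 per year

Annual demand D = 189 × 250 = 47,250.
EOQ = √(2DS/H) = √(2 × 47,250 × 372 / 37.3) ≈ 970.81.
Cost at Q* = (D/Q*)S + (Q*/2)H = √(2DSH) ≈ €36,211.11.
Cost at Q = 350: (47,250/350)×372 + (350/2)×37.3 = €50,220.00 + €6,527.50 = €56,747.50.
Excess = €56,747.50 − €36,211.11 = €20,536.39.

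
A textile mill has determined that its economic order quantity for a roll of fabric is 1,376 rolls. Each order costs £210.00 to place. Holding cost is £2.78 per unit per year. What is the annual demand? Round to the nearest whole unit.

Invert the EOQ relation Q*² = 2DS/H.
From Q* = √(2DS/H): D = Q*²H / (2S) = 1,376² × 2.78 / (2 × 210) = 12532.346.

D ≈ 12,532 rolls per year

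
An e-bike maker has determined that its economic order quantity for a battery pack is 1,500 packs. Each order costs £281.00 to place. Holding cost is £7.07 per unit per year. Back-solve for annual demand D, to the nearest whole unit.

The basic EOQ model gives Q* = √(2DS/H); rearrange for the unknown.
From Q* = √(2DS/H): D = Q*²H / (2S) = 1,500² × 7.07 / (2 × 281) = 28305.160.

D ≈ 28,305 packs per year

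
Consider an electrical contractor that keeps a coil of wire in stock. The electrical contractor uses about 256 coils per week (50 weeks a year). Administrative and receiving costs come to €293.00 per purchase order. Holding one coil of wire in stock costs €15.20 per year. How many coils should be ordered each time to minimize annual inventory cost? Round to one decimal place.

Annual demand D = 256 × 50 = 12,800.
EOQ = √(2DS / H) = √(2 × 12,800 × 293 / 15.2).
= √(7,500,800 / 15.2) = √493,473.6842 ≈ 702.477.

Q* ≈ 702.5 coils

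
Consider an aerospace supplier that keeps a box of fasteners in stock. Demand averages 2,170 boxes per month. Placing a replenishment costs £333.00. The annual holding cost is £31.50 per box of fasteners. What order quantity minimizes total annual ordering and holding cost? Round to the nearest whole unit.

Q* ≈ 742 boxes

Annual demand D = 2,170 × 12 = 26,040.
EOQ = √(2DS / H) = √(2 × 26,040 × 333 / 31.5).
= √(17,342,640 / 31.5) = √550,560 ≈ 741.997.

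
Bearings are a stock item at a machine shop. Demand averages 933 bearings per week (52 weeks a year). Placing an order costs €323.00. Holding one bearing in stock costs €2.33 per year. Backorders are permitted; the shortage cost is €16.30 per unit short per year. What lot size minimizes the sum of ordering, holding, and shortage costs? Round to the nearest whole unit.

Annual demand D = 933 × 52 = 48,516.
With planned backorders, Q* = √(2DS/H) · √((H+B)/B).
√(2DS/H) = √(2 × 48,516 × 323 / 2.33) = 3667.590.
√((H+B)/B) = √((2.33+16.3)/16.3) = 1.0691.
Q* ≈ 3920.969.

Q* ≈ 3,921 bearings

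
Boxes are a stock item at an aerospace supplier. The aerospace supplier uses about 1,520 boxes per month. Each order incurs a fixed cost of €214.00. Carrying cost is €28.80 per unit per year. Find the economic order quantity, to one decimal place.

Q* ≈ 520.6 boxes

Annual demand D = 1,520 × 12 = 18,240.
EOQ = √(2DS / H) = √(2 × 18,240 × 214 / 28.8).
= √(7,806,720 / 28.8) = √271,066.6667 ≈ 520.641.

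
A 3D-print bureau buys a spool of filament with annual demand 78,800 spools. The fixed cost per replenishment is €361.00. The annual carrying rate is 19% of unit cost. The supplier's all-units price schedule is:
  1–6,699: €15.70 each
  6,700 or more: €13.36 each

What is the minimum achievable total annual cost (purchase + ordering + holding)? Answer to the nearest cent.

TC* ≈ €1,065,517.43

Holding cost per unit per year at price C is H = 0.19·C.
Evaluate total cost at each tier's feasible EOQ or, if the EOQ is below the tier, at the tier's minimum quantity.
EOQ at €15.70 = 4367.2 (feasible in tier 1): TC = 78,800×€15.70 + (78,800/4367.2)×361 + (4367.2/2)×0.19×€15.70 = €1,250,187.42.
EOQ at €13.36 = 4734.3 < 6700, so use break Q=6700: TC = 78,800×€13.36 + (78,800/6700.0)×361 + (6700.0/2)×0.19×€13.36 = €1,065,517.43.
Lowest total cost among the candidates is at Q = 6700.0.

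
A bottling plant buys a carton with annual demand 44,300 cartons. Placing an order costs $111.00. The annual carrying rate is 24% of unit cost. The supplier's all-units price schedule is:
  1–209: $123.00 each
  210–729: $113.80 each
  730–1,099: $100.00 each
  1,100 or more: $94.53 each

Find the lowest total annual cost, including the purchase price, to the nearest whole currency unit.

Holding cost per unit per year at price C is H = 0.24·C.
Candidates are each tier's EOQ (if it falls in that tier) and each price-break quantity.
Tier 1 ($123.00): EOQ = 577.2 exceeds tier's upper bound 209, so this tier is dominated.
EOQ at $113.80 = 600.1 (feasible in tier 2): TC = 44,300×$113.80 + (44,300/600.1)×111 + (600.1/2)×0.24×$113.80 = $5,057,729.10.
EOQ at $100.00 = 640.1 < 730, so use break Q=730: TC = 44,300×$100.00 + (44,300/730.0)×111 + (730.0/2)×0.24×$100.00 = $4,445,496.03.
EOQ at $94.53 = 658.4 < 1100, so use break Q=1100: TC = 44,300×$94.53 + (44,300/1100.0)×111 + (1100.0/2)×0.24×$94.53 = $4,204,627.23.
Lowest total cost among the candidates is at Q = 1100.0.

TC* ≈ $4,204,627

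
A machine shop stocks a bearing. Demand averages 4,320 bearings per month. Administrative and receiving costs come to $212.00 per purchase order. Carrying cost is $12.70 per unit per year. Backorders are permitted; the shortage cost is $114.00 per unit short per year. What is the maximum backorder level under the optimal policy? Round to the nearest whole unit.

S* ≈ 139 bearings

Annual demand D = 4,320 × 12 = 51,840.
With planned backorders, Q* = √(2DS/H) · √((H+B)/B).
√(2DS/H) = √(2 × 51,840 × 212 / 12.7) = 1315.569.
√((H+B)/B) = √((12.7+114)/114) = 1.0542.
Q* ≈ 1386.914.
S* = Q* · H/(H+B) = 1386.914 × 12.7/126.7 ≈ 139.020.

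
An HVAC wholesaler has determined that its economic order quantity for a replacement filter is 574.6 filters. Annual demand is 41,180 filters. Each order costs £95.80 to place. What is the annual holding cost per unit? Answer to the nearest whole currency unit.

H ≈ £24

Squaring Q* = √(2DS/H) gives Q*² = 2DS/H.
From Q* = √(2DS/H): H = 2DS / Q*² = 2 × 41,180 × 95.8 / 574.6² = 23.8974.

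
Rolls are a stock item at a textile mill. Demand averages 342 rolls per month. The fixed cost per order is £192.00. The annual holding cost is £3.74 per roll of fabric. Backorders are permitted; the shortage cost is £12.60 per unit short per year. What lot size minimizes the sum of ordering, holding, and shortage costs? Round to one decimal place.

Q* ≈ 739.2 rolls

Annual demand D = 342 × 12 = 4,104.
With planned backorders, Q* = √(2DS/H) · √((H+B)/B).
√(2DS/H) = √(2 × 4,104 × 192 / 3.74) = 649.133.
√((H+B)/B) = √((3.74+12.6)/12.6) = 1.1388.
Q* ≈ 739.221.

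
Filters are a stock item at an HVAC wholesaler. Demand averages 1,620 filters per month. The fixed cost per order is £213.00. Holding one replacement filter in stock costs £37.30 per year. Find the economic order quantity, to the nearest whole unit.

Annual demand D = 1,620 × 12 = 19,440.
EOQ = √(2DS / H) = √(2 × 19,440 × 213 / 37.3).
= √(8,281,440 / 37.3) = √222,022.5201 ≈ 471.193.

Q* ≈ 471 filters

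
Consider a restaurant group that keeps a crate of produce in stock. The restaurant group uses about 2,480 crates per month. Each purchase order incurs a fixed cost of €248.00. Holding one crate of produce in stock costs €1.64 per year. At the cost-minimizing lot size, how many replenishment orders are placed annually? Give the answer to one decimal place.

N ≈ 9.9 orders per year

Annual demand D = 2,480 × 12 = 29,760.
The optimal lot size = √(2DS/H) = √(2 × 29,760 × 248 / 1.64) ≈ 3000.10.
Orders per year = D / Q* = 29,760 / 3000.10 ≈ 9.920.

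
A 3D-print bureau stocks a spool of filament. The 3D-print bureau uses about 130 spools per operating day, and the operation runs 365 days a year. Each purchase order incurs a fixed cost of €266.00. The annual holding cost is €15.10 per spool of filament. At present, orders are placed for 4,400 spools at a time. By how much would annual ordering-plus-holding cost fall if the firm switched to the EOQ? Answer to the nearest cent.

Annual demand D = 130 × 365 = 47,450.
EOQ = √(2DS/H) = √(2 × 47,450 × 266 / 15.1) ≈ 1292.96.
Cost at Q* = (D/Q*)S + (Q*/2)H = √(2DSH) ≈ €19,523.71.
Cost at Q = 4,400: (47,450/4,400)×266 + (4,400/2)×15.1 = €2,868.57 + €33,220.00 = €36,088.57.
Excess = €36,088.57 − €19,523.71 = €16,564.86.

Extra cost ≈ €16,564.86 per year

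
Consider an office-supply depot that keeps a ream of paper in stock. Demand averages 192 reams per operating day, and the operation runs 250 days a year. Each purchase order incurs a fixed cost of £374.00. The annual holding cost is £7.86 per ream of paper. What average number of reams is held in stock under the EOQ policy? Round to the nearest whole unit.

Average inventory ≈ 1,069 reams

Annual demand D = 192 × 250 = 48,000.
Q* = √(2DS/H) = √(2 × 48,000 × 374 / 7.86) ≈ 2137.27.
Average inventory = Q*/2 ≈ 2137.27 / 2 = 1068.637.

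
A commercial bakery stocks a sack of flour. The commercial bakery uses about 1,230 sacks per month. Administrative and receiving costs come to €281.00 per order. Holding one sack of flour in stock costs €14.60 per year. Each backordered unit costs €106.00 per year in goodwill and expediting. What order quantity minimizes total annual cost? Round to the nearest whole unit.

Q* ≈ 804 sacks

Annual demand D = 1,230 × 12 = 14,760.
With planned backorders, Q* = √(2DS/H) · √((H+B)/B).
√(2DS/H) = √(2 × 14,760 × 281 / 14.6) = 753.763.
√((H+B)/B) = √((14.6+106)/106) = 1.0666.
Q* ≈ 803.999.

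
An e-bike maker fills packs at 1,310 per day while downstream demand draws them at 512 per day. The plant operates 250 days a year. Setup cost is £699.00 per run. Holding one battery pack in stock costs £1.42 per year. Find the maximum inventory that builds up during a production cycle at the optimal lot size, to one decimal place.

I_max ≈ 8,761.5 packs

Annual demand D = 512 × 250 = 128,000.
Production build-up factor (1 − d/p) = 1 − 512/1,310 = 0.6092.
Q* = √(2DS / (H(1 − d/p))) = √(2 × 128,000 × 699 / (1.42 × 0.6092)).
= √(178,944,000 / 0.865) ≈ 14382.971.
Maximum inventory = Q*(1 − d/p) = 14382.971 × 0.6092 ≈ 8761.535.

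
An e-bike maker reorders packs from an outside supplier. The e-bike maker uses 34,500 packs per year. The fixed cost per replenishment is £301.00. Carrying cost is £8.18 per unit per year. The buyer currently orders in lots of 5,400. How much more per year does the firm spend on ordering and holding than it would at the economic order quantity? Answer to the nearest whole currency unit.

EOQ = √(2DS/H) = √(2 × 34,500 × 301 / 8.18) ≈ 1593.42.
Cost at Q* = (D/Q*)S + (Q*/2)H = √(2DSH) ≈ £13,034.20.
Cost at Q = 5,400: (34,500/5,400)×301 + (5,400/2)×8.18 = £1,923.06 + £22,086.00 = £24,009.06.
Excess = £24,009.06 − £13,034.20 = £10,974.85.

Extra cost ≈ £10,975 per year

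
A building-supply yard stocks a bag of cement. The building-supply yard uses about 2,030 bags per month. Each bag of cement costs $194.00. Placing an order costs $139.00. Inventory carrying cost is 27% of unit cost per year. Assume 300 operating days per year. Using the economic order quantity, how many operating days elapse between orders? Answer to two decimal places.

T ≈ 4.43 days

Annual demand D = 2,030 × 12 = 24,360.
Holding cost H = 0.27 × $194.00 = $52.3800 per unit per year.
The optimal lot size = √(2DS/H) = √(2 × 24,360 × 139 / 52.38) ≈ 359.57.
Cycle time = Q*/D × 300 = 359.57 / 24,360 × 300 ≈ 4.428 days.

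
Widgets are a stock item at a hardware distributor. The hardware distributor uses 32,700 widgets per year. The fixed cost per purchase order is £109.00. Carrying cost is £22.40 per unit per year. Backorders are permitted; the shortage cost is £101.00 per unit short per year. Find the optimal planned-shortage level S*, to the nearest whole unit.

S* ≈ 113 widgets

With planned backorders, Q* = √(2DS/H) · √((H+B)/B).
√(2DS/H) = √(2 × 32,700 × 109 / 22.4) = 564.129.
√((H+B)/B) = √((22.4+101)/101) = 1.1053.
Q* ≈ 623.555.
S* = Q* · H/(H+B) = 623.555 × 22.4/123.4 ≈ 113.190.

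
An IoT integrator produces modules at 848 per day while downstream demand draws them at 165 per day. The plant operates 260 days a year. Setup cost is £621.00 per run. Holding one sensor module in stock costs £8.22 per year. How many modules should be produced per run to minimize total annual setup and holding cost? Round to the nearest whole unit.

Annual demand D = 165 × 260 = 42,900.
Production build-up factor (1 − d/p) = 1 − 165/848 = 0.8054.
Q* = √(2DS / (H(1 − d/p))) = √(2 × 42,900 × 621 / (8.22 × 0.8054)).
= √(53,281,800 / 6.6206) ≈ 2836.881.

Q* ≈ 2,837 modules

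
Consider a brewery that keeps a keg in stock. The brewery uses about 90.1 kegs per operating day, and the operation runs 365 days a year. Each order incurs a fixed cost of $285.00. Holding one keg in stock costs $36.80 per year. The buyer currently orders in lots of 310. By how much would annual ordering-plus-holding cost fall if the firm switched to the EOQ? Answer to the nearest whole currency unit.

Annual demand D = 90.1 × 365 = 32,886.5.
EOQ = √(2DS/H) = √(2 × 32,886.5 × 285 / 36.8) ≈ 713.71.
Cost at Q* = (D/Q*)S + (Q*/2)H = √(2DSH) ≈ $26,264.56.
Cost at Q = 310: (32,886.5/310)×285 + (310/2)×36.8 = $30,234.36 + $5,704.00 = $35,938.36.
Excess = $35,938.36 − $26,264.56 = $9,673.80.

Extra cost ≈ $9,674 per year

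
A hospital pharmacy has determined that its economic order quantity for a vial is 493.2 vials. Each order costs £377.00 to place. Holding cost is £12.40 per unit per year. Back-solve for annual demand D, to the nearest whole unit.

D ≈ 4,000 vials per year

Invert the EOQ relation Q*² = 2DS/H.
From Q* = √(2DS/H): D = Q*²H / (2S) = 493.2² × 12.4 / (2 × 377) = 4000.336.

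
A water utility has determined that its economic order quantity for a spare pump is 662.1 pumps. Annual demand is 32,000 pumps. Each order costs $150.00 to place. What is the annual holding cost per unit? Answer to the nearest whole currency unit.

H ≈ $22

The basic EOQ model gives Q* = √(2DS/H); rearrange for the unknown.
From Q* = √(2DS/H): H = 2DS / Q*² = 2 × 32,000 × 150 / 662.1² = 21.8990.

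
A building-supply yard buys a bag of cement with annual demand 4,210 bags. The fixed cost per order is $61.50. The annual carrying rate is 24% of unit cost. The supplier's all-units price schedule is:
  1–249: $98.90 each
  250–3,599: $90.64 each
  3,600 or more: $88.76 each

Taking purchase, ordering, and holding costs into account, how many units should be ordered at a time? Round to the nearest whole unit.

Holding cost per unit per year at price C is H = 0.24·C.
Evaluate total cost at each tier's feasible EOQ or, if the EOQ is below the tier, at the tier's minimum quantity.
EOQ at $98.90 = 147.7 (feasible in tier 1): TC = 4,210×$98.90 + (4,210/147.7)×61.5 + (147.7/2)×0.24×$98.90 = $419,874.88.
EOQ at $90.64 = 154.3 < 250, so use break Q=250: TC = 4,210×$90.64 + (4,210/250.0)×61.5 + (250.0/2)×0.24×$90.64 = $385,349.26.
EOQ at $88.76 = 155.9 < 3600, so use break Q=3600: TC = 4,210×$88.76 + (4,210/3600.0)×61.5 + (3600.0/2)×0.24×$88.76 = $412,095.84.
Lowest total cost is $385,349.26 at Q = 250.0.

Q* ≈ 250 bags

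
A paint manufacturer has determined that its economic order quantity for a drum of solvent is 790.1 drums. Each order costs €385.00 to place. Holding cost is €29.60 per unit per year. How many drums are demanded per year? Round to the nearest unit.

The basic EOQ model gives Q* = √(2DS/H); rearrange for the unknown.
From Q* = √(2DS/H): D = Q*²H / (2S) = 790.1² × 29.6 / (2 × 385) = 23997.451.

D ≈ 23,997 drums per year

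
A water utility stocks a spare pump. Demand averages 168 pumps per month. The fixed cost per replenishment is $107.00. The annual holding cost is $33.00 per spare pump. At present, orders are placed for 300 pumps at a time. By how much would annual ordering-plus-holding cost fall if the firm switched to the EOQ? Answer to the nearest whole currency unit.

Extra cost ≈ $1,896 per year

Annual demand D = 168 × 12 = 2,016.
EOQ = √(2DS/H) = √(2 × 2,016 × 107 / 33) ≈ 114.34.
Cost at Q* = (D/Q*)S + (Q*/2)H = √(2DSH) ≈ $3,773.19.
Cost at Q = 300: (2,016/300)×107 + (300/2)×33 = $719.04 + $4,950.00 = $5,669.04.
Excess = $5,669.04 − $3,773.19 = $1,895.85.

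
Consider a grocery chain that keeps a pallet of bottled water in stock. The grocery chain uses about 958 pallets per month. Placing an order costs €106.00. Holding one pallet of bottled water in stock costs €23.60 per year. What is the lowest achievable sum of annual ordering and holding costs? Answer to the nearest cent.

Annual demand D = 958 × 12 = 11,496.
Q* = √(2DS/H) = √(2 × 11,496 × 106 / 23.6) ≈ 321.36.
At the optimum the two cost components are equal, so total cost = 2·(Q*/2)H = Q*·H.
Minimum total = √(2DSH) = √(2 × 11,496 × 106 × 23.6) ≈ 7583.982.

TC* ≈ €7,583.98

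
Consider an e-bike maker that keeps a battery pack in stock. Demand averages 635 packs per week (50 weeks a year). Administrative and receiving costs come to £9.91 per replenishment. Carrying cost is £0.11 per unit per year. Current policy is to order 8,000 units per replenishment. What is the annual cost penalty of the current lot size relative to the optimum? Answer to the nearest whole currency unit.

Extra cost ≈ £216 per year

Annual demand D = 635 × 50 = 31,750.
EOQ = √(2DS/H) = √(2 × 31,750 × 9.91 / 0.11) ≈ 2391.81.
Cost at Q* = (D/Q*)S + (Q*/2)H = √(2DSH) ≈ £263.10.
Cost at Q = 8,000: (31,750/8,000)×9.91 + (8,000/2)×0.11 = £39.33 + £440.00 = £479.33.
Excess = £479.33 − £263.10 = £216.23.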